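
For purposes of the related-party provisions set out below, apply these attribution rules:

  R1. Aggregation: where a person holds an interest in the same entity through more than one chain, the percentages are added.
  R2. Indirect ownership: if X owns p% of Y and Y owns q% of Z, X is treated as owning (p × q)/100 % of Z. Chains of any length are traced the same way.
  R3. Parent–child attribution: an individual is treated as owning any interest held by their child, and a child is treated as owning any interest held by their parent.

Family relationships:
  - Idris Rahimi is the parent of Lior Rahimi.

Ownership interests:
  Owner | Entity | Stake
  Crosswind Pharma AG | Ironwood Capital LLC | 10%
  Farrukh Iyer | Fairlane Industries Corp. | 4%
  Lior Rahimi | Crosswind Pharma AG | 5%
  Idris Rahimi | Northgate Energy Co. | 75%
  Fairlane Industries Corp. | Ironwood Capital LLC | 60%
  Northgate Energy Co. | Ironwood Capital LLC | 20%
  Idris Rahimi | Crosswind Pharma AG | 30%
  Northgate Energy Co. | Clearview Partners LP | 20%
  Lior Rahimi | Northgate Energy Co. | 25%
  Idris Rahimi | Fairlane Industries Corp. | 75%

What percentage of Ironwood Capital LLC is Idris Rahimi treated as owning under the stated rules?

68.5%

By parent–child attribution (R3), Idris Rahimi is treated as also owning Lior Rahimi's interest in Crosswind Pharma AG, giving 30% + 5% = 35%.
By parent–child attribution (R3), Idris Rahimi is treated as also owning Lior Rahimi's interest in Northgate Energy Co, giving 75% + 25% = 100%.
Chain via Crosswind Pharma AG (R2): 35% × 10% = 3.5% of Ironwood Capital LLC.
Chain via Fairlane Industries Corp. (R2): 75% × 60% = 45% of Ironwood Capital LLC.
Chain via Northgate Energy Co. (R2): 100% × 20% = 20% of Ironwood Capital LLC.
Aggregating (R1): 3.5% + 45% + 20% = 68.5%.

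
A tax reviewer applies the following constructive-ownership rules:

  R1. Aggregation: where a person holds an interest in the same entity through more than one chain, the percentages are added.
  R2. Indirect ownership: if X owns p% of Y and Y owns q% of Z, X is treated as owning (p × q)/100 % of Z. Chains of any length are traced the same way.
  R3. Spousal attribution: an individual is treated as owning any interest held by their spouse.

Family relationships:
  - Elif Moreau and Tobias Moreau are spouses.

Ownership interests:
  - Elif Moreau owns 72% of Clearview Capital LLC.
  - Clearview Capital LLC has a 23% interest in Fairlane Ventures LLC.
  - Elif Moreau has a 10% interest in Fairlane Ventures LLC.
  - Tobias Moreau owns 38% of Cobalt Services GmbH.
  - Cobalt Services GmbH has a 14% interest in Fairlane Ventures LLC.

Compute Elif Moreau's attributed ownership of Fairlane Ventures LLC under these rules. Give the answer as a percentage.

31.88%

By spousal attribution (R3), Elif Moreau is treated as owning Tobias Moreau's 38% interest in Cobalt Services GmbH.
Chain via Clearview Capital LLC (R2): 72% × 23% = 16.56% of Fairlane Ventures LLC.
Direct interest in Fairlane Ventures LLC: 10%.
Chain via Cobalt Services GmbH (R2): 38% × 14% = 5.32% of Fairlane Ventures LLC.
Aggregating (R1): 16.56% + 10% + 5.32% = 31.88%.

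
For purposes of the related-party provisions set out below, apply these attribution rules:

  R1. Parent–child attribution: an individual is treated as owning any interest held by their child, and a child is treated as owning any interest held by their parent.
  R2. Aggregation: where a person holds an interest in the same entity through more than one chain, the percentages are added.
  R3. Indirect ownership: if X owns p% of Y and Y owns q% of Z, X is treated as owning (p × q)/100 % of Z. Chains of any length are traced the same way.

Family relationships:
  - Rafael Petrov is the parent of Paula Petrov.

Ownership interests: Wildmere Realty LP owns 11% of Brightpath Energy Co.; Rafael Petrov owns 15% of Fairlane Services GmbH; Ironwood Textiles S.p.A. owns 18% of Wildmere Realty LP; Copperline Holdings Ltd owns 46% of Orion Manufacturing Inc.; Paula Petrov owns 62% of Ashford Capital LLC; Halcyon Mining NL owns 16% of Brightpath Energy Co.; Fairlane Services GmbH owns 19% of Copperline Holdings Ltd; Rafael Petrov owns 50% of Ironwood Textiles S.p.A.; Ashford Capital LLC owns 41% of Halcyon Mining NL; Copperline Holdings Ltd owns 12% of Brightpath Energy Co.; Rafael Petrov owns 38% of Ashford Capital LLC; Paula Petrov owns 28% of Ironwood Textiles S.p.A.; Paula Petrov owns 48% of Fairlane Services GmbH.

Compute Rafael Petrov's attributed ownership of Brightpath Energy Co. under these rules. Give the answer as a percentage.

9.5408%

By parent–child attribution (R1), Rafael Petrov is treated as also owning Paula Petrov's interest in Fairlane Services GmbH, giving 15% + 48% = 63%.
By parent–child attribution (R1), Rafael Petrov is treated as also owning Paula Petrov's interest in Ashford Capital LLC, giving 38% + 62% = 100%.
By parent–child attribution (R1), Rafael Petrov is treated as also owning Paula Petrov's interest in Ironwood Textiles S.p.A, giving 50% + 28% = 78%.
Chain via Fairlane Services GmbH → Copperline Holdings Ltd (R3): 63% × 19% × 12% = 1.4364% of Brightpath Energy Co.
Chain via Ashford Capital LLC → Halcyon Mining NL (R3): 100% × 41% × 16% = 6.56% of Brightpath Energy Co.
Chain via Ironwood Textiles S.p.A. → Wildmere Realty LP (R3): 78% × 18% × 11% = 1.5444% of Brightpath Energy Co.
Aggregating (R2): 1.4364% + 6.56% + 1.5444% = 9.5408%.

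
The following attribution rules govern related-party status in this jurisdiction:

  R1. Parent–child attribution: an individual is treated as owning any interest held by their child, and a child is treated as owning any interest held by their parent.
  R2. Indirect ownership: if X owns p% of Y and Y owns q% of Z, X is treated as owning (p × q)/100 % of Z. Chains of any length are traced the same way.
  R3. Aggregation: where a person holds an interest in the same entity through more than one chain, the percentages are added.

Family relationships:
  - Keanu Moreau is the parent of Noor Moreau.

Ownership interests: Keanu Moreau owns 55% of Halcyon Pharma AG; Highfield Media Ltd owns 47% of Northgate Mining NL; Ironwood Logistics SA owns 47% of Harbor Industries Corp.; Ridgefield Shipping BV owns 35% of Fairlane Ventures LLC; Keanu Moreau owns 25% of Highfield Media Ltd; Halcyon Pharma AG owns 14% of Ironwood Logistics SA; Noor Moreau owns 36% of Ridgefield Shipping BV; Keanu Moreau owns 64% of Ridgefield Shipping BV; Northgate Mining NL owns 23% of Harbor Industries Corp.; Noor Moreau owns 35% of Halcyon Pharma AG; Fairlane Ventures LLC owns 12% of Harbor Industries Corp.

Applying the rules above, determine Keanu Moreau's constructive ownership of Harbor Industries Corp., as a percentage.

By parent–child attribution (R1), Keanu Moreau is treated as also owning Noor Moreau's interest in Halcyon Pharma AG, giving 55% + 35% = 90%.
By parent–child attribution (R1), Keanu Moreau is treated as also owning Noor Moreau's interest in Ridgefield Shipping BV, giving 64% + 36% = 100%.
Chain via Highfield Media Ltd → Northgate Mining NL (R2): 25% × 47% × 23% = 2.7025% of Harbor Industries Corp.
Chain via Halcyon Pharma AG → Ironwood Logistics SA (R2): 90% × 14% × 47% = 5.922% of Harbor Industries Corp.
Chain via Ridgefield Shipping BV → Fairlane Ventures LLC (R2): 100% × 35% × 12% = 4.2% of Harbor Industries Corp.
Aggregating (R3): 2.7025% + 5.922% + 4.2% = 12.8245%.

12.8245%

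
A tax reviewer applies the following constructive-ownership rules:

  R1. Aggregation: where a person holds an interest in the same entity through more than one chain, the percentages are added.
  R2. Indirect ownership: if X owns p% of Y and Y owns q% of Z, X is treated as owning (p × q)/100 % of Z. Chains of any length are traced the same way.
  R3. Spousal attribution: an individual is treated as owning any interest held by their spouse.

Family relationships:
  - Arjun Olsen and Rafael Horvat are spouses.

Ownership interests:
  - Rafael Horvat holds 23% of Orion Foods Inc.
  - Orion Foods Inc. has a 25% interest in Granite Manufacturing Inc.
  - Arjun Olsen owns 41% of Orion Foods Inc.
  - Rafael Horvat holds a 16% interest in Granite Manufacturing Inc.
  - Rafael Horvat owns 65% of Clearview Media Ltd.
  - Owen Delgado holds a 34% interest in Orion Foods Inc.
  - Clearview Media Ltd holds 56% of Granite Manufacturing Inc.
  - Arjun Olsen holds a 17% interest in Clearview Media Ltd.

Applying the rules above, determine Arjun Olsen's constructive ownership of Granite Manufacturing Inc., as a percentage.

77.92%

By spousal attribution (R3), Arjun Olsen is treated as also owning Rafael Horvat's interest in Orion Foods Inc, giving 41% + 23% = 64%.
By spousal attribution (R3), Arjun Olsen is treated as also owning Rafael Horvat's interest in Clearview Media Ltd, giving 17% + 65% = 82%.
By spousal attribution (R3), Arjun Olsen is treated as owning Rafael Horvat's 16% interest in Granite Manufacturing Inc.
Chain via Orion Foods Inc. (R2): 64% × 25% = 16% of Granite Manufacturing Inc.
Chain via Clearview Media Ltd (R2): 82% × 56% = 45.92% of Granite Manufacturing Inc.
Direct interest in Granite Manufacturing Inc: 16%.
Aggregating (R1): 16% + 45.92% + 16% = 77.92%.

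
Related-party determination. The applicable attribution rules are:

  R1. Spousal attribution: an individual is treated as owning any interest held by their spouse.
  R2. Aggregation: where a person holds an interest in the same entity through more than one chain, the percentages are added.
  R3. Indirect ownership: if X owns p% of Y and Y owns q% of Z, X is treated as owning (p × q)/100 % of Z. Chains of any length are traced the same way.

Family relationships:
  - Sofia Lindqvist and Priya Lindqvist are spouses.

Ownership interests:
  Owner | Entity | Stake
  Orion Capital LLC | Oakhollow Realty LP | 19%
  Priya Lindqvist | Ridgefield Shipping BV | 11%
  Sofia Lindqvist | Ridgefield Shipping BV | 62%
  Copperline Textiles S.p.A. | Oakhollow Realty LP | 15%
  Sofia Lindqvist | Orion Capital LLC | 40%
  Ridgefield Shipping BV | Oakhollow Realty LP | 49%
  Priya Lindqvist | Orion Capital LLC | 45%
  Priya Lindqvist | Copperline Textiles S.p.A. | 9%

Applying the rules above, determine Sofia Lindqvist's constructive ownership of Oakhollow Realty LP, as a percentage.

By spousal attribution (R1), Sofia Lindqvist is treated as also owning Priya Lindqvist's interest in Ridgefield Shipping BV, giving 62% + 11% = 73%.
By spousal attribution (R1), Sofia Lindqvist is treated as also owning Priya Lindqvist's interest in Orion Capital LLC, giving 40% + 45% = 85%.
By spousal attribution (R1), Sofia Lindqvist is treated as owning Priya Lindqvist's 9% interest in Copperline Textiles S.p.A.
Chain via Ridgefield Shipping BV (R3): 73% × 49% = 35.77% of Oakhollow Realty LP.
Chain via Orion Capital LLC (R3): 85% × 19% = 16.15% of Oakhollow Realty LP.
Chain via Copperline Textiles S.p.A. (R3): 9% × 15% = 1.35% of Oakhollow Realty LP.
Aggregating (R2): 35.77% + 16.15% + 1.35% = 53.27%.

53.27%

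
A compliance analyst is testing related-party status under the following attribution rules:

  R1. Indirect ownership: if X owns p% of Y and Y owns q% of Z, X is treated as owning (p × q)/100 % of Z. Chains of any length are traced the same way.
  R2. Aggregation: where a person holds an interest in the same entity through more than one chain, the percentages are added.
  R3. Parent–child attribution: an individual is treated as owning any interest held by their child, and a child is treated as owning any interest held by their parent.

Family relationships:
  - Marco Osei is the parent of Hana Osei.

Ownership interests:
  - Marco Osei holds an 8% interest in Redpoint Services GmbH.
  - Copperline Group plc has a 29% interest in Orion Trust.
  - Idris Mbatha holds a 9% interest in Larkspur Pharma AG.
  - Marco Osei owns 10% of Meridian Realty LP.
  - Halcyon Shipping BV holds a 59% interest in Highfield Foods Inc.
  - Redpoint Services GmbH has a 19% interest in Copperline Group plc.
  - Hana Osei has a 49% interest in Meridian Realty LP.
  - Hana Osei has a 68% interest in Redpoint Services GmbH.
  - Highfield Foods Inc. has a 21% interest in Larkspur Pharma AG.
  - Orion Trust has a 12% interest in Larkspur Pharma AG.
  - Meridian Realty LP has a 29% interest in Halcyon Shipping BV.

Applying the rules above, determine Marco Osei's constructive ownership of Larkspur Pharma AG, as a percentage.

By parent–child attribution (R3), Marco Osei is treated as also owning Hana Osei's interest in Redpoint Services GmbH, giving 8% + 68% = 76%.
By parent–child attribution (R3), Marco Osei is treated as also owning Hana Osei's interest in Meridian Realty LP, giving 10% + 49% = 59%.
Chain via Redpoint Services GmbH → Copperline Group plc → Orion Trust (R1): 76% × 19% × 29% × 12% = 0.502512% of Larkspur Pharma AG.
Chain via Meridian Realty LP → Halcyon Shipping BV → Highfield Foods Inc. (R1): 59% × 29% × 59% × 21% = 2.119929% of Larkspur Pharma AG.
Aggregating (R2): 0.502512% + 2.119929% = 2.622441%.

2.622441%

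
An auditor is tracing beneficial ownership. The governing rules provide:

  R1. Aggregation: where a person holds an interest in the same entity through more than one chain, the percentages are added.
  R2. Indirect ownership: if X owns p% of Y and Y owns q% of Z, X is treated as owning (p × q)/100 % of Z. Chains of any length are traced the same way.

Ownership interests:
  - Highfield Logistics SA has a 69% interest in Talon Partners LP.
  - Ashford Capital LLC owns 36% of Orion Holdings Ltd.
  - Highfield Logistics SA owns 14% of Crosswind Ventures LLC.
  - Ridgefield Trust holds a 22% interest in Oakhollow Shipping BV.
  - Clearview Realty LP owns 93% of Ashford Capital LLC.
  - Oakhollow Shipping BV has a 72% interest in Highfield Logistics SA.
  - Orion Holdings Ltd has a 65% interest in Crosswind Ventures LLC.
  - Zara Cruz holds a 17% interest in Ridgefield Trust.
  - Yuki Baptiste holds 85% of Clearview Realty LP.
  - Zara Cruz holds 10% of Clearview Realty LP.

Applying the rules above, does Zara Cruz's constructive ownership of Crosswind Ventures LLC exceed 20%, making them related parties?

Chain via Clearview Realty LP → Ashford Capital LLC → Orion Holdings Ltd (R2): 10% × 93% × 36% × 65% = 2.1762% of Crosswind Ventures LLC.
Chain via Ridgefield Trust → Oakhollow Shipping BV → Highfield Logistics SA (R2): 17% × 22% × 72% × 14% = 0.376992% of Crosswind Ventures LLC.
Aggregating (R1): 2.1762% + 0.376992% = 2.553192%.
2.553192% does not exceed the 20% threshold, so Zara is not a related party to Crosswind Ventures LLC.

No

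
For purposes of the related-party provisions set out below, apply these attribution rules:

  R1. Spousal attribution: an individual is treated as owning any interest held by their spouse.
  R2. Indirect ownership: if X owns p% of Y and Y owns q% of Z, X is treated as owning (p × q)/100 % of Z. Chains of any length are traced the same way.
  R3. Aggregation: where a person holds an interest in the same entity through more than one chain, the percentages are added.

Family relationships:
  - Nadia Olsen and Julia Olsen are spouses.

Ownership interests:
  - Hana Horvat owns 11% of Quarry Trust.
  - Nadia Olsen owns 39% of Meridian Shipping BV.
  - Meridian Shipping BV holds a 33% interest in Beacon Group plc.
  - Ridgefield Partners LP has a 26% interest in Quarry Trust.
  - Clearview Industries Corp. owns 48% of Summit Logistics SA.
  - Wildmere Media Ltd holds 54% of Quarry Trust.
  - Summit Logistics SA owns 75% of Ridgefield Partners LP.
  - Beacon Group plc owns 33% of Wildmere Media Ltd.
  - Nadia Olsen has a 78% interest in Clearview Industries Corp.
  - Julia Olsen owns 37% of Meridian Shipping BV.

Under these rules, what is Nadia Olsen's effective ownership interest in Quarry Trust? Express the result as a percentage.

By spousal attribution (R1), Nadia Olsen is treated as also owning Julia Olsen's interest in Meridian Shipping BV, giving 39% + 37% = 76%.
Chain via Meridian Shipping BV → Beacon Group plc → Wildmere Media Ltd (R2): 76% × 33% × 33% × 54% = 4.469256% of Quarry Trust.
Chain via Clearview Industries Corp. → Summit Logistics SA → Ridgefield Partners LP (R2): 78% × 48% × 75% × 26% = 7.3008% of Quarry Trust.
Aggregating (R3): 4.469256% + 7.3008% = 11.770056%.

11.770056%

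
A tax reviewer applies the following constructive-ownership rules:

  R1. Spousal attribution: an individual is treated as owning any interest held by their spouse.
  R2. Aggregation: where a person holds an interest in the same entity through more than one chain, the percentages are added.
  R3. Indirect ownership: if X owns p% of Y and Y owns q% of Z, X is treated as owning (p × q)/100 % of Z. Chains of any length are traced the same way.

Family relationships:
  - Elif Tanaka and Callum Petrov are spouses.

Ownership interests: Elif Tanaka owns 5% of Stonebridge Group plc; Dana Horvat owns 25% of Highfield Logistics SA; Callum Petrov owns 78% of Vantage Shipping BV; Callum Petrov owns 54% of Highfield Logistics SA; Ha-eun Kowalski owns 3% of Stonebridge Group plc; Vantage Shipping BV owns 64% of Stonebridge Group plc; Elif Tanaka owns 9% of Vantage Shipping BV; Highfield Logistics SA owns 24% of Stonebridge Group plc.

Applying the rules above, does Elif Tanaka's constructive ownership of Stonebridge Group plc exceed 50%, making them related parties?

Yes

By spousal attribution (R1), Elif Tanaka is treated as also owning Callum Petrov's interest in Vantage Shipping BV, giving 9% + 78% = 87%.
By spousal attribution (R1), Elif Tanaka is treated as owning Callum Petrov's 54% interest in Highfield Logistics SA.
Chain via Vantage Shipping BV (R3): 87% × 64% = 55.68% of Stonebridge Group plc.
Direct interest in Stonebridge Group plc: 5%.
Chain via Highfield Logistics SA (R3): 54% × 24% = 12.96% of Stonebridge Group plc.
Aggregating (R2): 55.68% + 5% + 12.96% = 73.64%.
73.64% exceeds the 50% threshold, so Elif is a related party to Stonebridge Group plc.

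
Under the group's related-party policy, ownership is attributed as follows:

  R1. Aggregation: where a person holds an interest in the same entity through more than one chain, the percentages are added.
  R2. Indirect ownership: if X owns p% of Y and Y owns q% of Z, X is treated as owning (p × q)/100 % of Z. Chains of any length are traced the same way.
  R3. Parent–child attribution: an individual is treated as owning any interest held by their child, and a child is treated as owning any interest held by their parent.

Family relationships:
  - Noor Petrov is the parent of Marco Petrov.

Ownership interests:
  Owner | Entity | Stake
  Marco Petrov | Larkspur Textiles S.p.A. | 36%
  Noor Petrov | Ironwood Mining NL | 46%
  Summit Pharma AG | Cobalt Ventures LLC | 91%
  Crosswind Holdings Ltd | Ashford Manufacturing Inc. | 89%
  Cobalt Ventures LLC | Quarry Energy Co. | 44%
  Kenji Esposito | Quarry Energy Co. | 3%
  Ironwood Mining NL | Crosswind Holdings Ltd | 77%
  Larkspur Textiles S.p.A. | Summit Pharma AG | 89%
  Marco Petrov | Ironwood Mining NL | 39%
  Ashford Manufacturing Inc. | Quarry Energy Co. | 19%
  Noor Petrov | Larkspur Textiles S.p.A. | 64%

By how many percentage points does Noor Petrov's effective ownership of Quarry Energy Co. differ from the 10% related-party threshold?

By parent–child attribution (R3), Noor Petrov is treated as also owning Marco Petrov's interest in Ironwood Mining NL, giving 46% + 39% = 85%.
By parent–child attribution (R3), Noor Petrov is treated as also owning Marco Petrov's interest in Larkspur Textiles S.p.A, giving 64% + 36% = 100%.
Chain via Ironwood Mining NL → Crosswind Holdings Ltd → Ashford Manufacturing Inc. (R2): 85% × 77% × 89% × 19% = 11.067595% of Quarry Energy Co.
Chain via Larkspur Textiles S.p.A. → Summit Pharma AG → Cobalt Ventures LLC (R2): 100% × 89% × 91% × 44% = 35.6356% of Quarry Energy Co.
Aggregating (R1): 11.067595% + 35.6356% = 46.703195%.
46.703195% exceeds the 10% threshold by 36.703195 percentage points.

36.703195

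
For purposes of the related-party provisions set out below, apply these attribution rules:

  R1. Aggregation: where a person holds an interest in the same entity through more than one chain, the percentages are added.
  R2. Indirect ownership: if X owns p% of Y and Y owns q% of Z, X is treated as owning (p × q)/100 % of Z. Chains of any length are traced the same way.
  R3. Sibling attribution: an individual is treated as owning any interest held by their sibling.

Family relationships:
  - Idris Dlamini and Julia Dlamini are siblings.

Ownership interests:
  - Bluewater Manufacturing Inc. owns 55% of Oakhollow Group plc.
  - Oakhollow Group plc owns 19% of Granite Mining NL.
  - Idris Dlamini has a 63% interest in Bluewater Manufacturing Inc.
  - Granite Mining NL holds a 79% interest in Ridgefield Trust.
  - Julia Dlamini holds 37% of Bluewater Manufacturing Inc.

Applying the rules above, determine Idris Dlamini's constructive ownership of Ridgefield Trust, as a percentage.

8.2555%

By sibling attribution (R3), Idris Dlamini is treated as also owning Julia Dlamini's interest in Bluewater Manufacturing Inc, giving 63% + 37% = 100%.
Chain via Bluewater Manufacturing Inc. → Oakhollow Group plc → Granite Mining NL (R2): 100% × 55% × 19% × 79% = 8.2555% of Ridgefield Trust.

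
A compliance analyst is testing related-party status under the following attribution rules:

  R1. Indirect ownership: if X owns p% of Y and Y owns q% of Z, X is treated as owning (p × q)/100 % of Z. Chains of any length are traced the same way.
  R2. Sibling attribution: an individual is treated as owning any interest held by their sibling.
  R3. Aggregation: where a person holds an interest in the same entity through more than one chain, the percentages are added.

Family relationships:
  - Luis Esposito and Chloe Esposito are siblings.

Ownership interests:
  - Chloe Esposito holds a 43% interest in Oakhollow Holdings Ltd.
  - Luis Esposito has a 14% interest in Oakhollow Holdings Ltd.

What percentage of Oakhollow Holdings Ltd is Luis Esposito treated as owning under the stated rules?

By sibling attribution (R2), Luis Esposito is treated as also owning Chloe Esposito's interest in Oakhollow Holdings Ltd, giving 14% + 43% = 57%.
Direct interest in Oakhollow Holdings Ltd: 57%.

57%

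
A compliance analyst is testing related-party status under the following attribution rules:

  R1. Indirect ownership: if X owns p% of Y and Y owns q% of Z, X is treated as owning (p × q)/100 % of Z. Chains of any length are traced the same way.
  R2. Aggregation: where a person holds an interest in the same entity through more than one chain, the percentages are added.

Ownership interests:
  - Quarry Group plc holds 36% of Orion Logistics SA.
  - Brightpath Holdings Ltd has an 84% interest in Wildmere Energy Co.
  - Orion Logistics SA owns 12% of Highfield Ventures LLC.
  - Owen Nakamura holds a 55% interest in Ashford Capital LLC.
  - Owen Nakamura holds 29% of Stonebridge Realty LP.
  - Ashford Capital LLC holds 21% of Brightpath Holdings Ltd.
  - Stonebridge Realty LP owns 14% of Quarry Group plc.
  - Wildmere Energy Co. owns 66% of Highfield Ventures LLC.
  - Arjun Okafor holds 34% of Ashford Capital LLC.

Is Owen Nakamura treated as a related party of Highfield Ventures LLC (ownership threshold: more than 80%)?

Chain via Stonebridge Realty LP → Quarry Group plc → Orion Logistics SA (R1): 29% × 14% × 36% × 12% = 0.175392% of Highfield Ventures LLC.
Chain via Ashford Capital LLC → Brightpath Holdings Ltd → Wildmere Energy Co. (R1): 55% × 21% × 84% × 66% = 6.40332% of Highfield Ventures LLC.
Aggregating (R2): 0.175392% + 6.40332% = 6.578712%.
6.578712% does not exceed the 80% threshold, so Owen is not a related party to Highfield Ventures LLC.

No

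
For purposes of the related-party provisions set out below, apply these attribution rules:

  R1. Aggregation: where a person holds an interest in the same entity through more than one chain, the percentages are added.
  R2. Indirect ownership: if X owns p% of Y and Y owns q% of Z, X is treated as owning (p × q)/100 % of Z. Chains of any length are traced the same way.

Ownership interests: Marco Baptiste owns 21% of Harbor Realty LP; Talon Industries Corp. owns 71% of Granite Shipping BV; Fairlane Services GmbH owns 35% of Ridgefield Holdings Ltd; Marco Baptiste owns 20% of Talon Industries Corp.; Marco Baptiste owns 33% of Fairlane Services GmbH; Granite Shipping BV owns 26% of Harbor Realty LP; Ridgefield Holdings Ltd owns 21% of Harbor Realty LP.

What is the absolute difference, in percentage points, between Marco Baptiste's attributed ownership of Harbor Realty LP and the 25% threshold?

Chain via Fairlane Services GmbH → Ridgefield Holdings Ltd (R2): 33% × 35% × 21% = 2.4255% of Harbor Realty LP.
Chain via Talon Industries Corp. → Granite Shipping BV (R2): 20% × 71% × 26% = 3.692% of Harbor Realty LP.
Direct interest in Harbor Realty LP: 21%.
Aggregating (R1): 2.4255% + 3.692% + 21% = 27.1175%.
27.1175% exceeds the 25% threshold by 2.1175 percentage points.

2.1175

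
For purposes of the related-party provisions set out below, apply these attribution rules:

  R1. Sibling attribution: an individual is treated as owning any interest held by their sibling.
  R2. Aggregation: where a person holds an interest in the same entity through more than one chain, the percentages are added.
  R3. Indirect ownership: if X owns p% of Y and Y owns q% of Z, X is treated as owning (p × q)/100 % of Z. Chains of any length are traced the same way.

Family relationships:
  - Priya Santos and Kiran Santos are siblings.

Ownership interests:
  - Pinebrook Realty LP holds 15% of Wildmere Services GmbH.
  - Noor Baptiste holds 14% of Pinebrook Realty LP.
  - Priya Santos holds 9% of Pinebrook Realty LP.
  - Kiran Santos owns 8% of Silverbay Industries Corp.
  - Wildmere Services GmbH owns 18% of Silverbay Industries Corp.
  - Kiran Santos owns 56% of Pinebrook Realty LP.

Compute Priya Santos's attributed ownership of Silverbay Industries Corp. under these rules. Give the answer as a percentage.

By sibling attribution (R1), Priya Santos is treated as also owning Kiran Santos's interest in Pinebrook Realty LP, giving 9% + 56% = 65%.
By sibling attribution (R1), Priya Santos is treated as owning Kiran Santos's 8% interest in Silverbay Industries Corp.
Chain via Pinebrook Realty LP → Wildmere Services GmbH (R3): 65% × 15% × 18% = 1.755% of Silverbay Industries Corp.
Direct interest in Silverbay Industries Corp: 8%.
Aggregating (R2): 1.755% + 8% = 9.755%.

9.755%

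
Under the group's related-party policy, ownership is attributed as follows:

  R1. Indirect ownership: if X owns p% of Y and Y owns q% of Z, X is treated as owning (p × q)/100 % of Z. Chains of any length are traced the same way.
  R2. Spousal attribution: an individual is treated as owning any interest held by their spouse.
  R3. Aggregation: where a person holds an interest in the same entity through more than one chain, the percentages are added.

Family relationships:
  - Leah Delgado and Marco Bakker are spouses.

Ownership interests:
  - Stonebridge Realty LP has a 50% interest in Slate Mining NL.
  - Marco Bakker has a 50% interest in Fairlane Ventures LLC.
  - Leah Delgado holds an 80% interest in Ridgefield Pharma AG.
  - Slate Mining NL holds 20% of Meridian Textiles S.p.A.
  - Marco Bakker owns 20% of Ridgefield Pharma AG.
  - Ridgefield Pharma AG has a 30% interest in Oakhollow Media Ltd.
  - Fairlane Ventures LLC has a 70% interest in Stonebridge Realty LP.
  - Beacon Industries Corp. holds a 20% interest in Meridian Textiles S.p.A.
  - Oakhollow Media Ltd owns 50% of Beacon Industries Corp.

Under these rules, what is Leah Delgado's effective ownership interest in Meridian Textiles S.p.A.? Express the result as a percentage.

6.5%

By spousal attribution (R2), Leah Delgado is treated as also owning Marco Bakker's interest in Ridgefield Pharma AG, giving 80% + 20% = 100%.
By spousal attribution (R2), Leah Delgado is treated as owning Marco Bakker's 50% interest in Fairlane Ventures LLC.
Chain via Ridgefield Pharma AG → Oakhollow Media Ltd → Beacon Industries Corp. (R1): 100% × 30% × 50% × 20% = 3% of Meridian Textiles S.p.A.
Chain via Fairlane Ventures LLC → Stonebridge Realty LP → Slate Mining NL (R1): 50% × 70% × 50% × 20% = 3.5% of Meridian Textiles S.p.A.
Aggregating (R3): 3% + 3.5% = 6.5%.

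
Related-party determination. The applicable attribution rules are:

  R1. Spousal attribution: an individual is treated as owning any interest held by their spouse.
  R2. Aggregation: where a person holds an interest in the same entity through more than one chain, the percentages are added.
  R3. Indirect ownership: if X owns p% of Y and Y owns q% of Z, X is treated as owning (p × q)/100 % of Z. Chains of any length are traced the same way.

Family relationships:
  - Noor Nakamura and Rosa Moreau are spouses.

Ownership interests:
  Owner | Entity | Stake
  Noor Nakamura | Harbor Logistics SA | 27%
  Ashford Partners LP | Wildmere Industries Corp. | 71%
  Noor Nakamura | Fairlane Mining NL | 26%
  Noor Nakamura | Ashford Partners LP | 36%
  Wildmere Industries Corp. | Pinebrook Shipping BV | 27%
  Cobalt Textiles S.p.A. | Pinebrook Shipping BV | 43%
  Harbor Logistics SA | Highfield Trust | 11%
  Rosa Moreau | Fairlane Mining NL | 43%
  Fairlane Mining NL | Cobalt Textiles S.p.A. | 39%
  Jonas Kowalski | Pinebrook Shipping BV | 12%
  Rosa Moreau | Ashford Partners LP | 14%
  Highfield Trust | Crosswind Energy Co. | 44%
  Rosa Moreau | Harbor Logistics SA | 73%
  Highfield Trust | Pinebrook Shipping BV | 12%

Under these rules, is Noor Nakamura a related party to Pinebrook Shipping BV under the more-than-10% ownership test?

By spousal attribution (R1), Noor Nakamura is treated as also owning Rosa Moreau's interest in Fairlane Mining NL, giving 26% + 43% = 69%.
By spousal attribution (R1), Noor Nakamura is treated as also owning Rosa Moreau's interest in Harbor Logistics SA, giving 27% + 73% = 100%.
By spousal attribution (R1), Noor Nakamura is treated as also owning Rosa Moreau's interest in Ashford Partners LP, giving 36% + 14% = 50%.
Chain via Fairlane Mining NL → Cobalt Textiles S.p.A. (R3): 69% × 39% × 43% = 11.5713% of Pinebrook Shipping BV.
Chain via Harbor Logistics SA → Highfield Trust (R3): 100% × 11% × 12% = 1.32% of Pinebrook Shipping BV.
Chain via Ashford Partners LP → Wildmere Industries Corp. (R3): 50% × 71% × 27% = 9.585% of Pinebrook Shipping BV.
Aggregating (R2): 11.5713% + 1.32% + 9.585% = 22.4763%.
22.4763% exceeds the 10% threshold, so Noor is a related party to Pinebrook Shipping BV.

Yes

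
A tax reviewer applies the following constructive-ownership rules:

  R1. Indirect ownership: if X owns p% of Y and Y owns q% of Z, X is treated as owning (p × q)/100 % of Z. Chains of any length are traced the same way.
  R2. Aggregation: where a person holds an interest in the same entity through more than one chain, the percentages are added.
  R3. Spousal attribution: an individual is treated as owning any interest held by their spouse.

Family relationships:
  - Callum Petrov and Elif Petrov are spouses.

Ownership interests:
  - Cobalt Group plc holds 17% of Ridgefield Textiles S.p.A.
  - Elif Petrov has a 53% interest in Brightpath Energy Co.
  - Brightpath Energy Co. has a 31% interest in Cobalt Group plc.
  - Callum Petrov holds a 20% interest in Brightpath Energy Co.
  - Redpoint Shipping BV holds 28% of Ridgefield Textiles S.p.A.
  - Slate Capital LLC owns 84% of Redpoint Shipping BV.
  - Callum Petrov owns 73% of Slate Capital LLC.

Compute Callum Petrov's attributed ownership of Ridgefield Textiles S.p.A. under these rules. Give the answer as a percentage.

21.0167%

By spousal attribution (R3), Callum Petrov is treated as also owning Elif Petrov's interest in Brightpath Energy Co, giving 20% + 53% = 73%.
Chain via Brightpath Energy Co. → Cobalt Group plc (R1): 73% × 31% × 17% = 3.8471% of Ridgefield Textiles S.p.A.
Chain via Slate Capital LLC → Redpoint Shipping BV (R1): 73% × 84% × 28% = 17.1696% of Ridgefield Textiles S.p.A.
Aggregating (R2): 3.8471% + 17.1696% = 21.0167%.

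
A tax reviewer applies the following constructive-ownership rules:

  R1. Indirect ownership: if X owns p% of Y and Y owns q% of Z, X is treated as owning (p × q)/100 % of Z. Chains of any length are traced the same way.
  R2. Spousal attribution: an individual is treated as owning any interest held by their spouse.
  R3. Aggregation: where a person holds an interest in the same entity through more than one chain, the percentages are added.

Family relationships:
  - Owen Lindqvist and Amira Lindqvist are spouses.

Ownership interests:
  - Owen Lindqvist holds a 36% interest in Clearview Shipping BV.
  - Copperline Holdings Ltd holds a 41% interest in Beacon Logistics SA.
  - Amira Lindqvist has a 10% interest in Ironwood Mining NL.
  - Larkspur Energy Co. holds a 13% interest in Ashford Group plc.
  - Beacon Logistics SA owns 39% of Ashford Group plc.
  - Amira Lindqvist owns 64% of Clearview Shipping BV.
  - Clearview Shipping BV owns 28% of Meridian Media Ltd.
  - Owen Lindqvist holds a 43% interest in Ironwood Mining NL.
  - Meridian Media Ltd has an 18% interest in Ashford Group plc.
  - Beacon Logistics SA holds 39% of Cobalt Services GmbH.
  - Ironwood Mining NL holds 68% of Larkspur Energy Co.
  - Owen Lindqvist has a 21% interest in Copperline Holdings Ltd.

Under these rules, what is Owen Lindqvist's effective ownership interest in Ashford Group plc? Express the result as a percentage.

By spousal attribution (R2), Owen Lindqvist is treated as also owning Amira Lindqvist's interest in Ironwood Mining NL, giving 43% + 10% = 53%.
By spousal attribution (R2), Owen Lindqvist is treated as also owning Amira Lindqvist's interest in Clearview Shipping BV, giving 36% + 64% = 100%.
Chain via Copperline Holdings Ltd → Beacon Logistics SA (R1): 21% × 41% × 39% = 3.3579% of Ashford Group plc.
Chain via Ironwood Mining NL → Larkspur Energy Co. (R1): 53% × 68% × 13% = 4.6852% of Ashford Group plc.
Chain via Clearview Shipping BV → Meridian Media Ltd (R1): 100% × 28% × 18% = 5.04% of Ashford Group plc.
Aggregating (R3): 3.3579% + 4.6852% + 5.04% = 13.0831%.

13.0831%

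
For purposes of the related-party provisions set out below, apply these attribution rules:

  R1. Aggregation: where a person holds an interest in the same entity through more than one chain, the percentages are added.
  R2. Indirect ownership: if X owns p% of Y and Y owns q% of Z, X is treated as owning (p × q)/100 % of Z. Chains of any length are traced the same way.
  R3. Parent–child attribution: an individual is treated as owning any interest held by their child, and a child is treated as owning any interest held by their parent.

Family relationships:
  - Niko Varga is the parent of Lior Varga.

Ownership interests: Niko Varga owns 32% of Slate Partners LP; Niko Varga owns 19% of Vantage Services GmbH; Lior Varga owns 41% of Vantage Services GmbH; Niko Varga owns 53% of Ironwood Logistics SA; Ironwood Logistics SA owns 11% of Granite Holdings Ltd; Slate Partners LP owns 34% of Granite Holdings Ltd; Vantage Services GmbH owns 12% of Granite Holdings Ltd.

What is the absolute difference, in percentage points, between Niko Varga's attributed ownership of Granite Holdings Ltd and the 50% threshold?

By parent–child attribution (R3), Niko Varga is treated as also owning Lior Varga's interest in Vantage Services GmbH, giving 19% + 41% = 60%.
Chain via Slate Partners LP (R2): 32% × 34% = 10.88% of Granite Holdings Ltd.
Chain via Vantage Services GmbH (R2): 60% × 12% = 7.2% of Granite Holdings Ltd.
Chain via Ironwood Logistics SA (R2): 53% × 11% = 5.83% of Granite Holdings Ltd.
Aggregating (R1): 10.88% + 7.2% + 5.83% = 23.91%.
23.91% falls short of the 50% threshold by 26.09 percentage points.

26.09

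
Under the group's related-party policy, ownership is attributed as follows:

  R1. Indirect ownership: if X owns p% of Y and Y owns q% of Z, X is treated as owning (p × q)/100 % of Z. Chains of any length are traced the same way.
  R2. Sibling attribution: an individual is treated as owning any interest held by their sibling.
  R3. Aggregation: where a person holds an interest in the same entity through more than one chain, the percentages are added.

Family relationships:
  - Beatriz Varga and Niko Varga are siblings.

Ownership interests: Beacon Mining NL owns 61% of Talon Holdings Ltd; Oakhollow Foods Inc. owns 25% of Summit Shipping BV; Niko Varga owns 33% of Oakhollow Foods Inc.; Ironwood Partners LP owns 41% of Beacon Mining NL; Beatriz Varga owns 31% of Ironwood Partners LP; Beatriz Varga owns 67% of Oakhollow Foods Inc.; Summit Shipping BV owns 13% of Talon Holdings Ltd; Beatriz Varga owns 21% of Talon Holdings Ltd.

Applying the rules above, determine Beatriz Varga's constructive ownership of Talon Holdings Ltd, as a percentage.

By sibling attribution (R2), Beatriz Varga is treated as also owning Niko Varga's interest in Oakhollow Foods Inc, giving 67% + 33% = 100%.
Chain via Ironwood Partners LP → Beacon Mining NL (R1): 31% × 41% × 61% = 7.7531% of Talon Holdings Ltd.
Chain via Oakhollow Foods Inc. → Summit Shipping BV (R1): 100% × 25% × 13% = 3.25% of Talon Holdings Ltd.
Direct interest in Talon Holdings Ltd: 21%.
Aggregating (R3): 7.7531% + 3.25% + 21% = 32.0031%.

32.0031%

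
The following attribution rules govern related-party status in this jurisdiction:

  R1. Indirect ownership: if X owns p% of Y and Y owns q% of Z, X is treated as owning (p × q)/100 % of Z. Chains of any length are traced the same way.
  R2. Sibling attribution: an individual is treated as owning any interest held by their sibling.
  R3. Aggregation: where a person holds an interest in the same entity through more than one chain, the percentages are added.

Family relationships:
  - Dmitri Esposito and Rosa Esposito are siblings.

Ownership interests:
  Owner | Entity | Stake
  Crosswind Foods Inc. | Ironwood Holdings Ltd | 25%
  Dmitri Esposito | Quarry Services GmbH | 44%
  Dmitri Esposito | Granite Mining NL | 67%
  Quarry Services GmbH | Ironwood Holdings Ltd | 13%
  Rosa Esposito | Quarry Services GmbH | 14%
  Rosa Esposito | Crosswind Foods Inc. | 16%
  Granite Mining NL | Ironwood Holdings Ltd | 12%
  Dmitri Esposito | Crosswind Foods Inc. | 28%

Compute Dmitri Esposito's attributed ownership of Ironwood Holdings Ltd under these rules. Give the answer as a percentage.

By sibling attribution (R2), Dmitri Esposito is treated as also owning Rosa Esposito's interest in Crosswind Foods Inc, giving 28% + 16% = 44%.
By sibling attribution (R2), Dmitri Esposito is treated as also owning Rosa Esposito's interest in Quarry Services GmbH, giving 44% + 14% = 58%.
Chain via Crosswind Foods Inc. (R1): 44% × 25% = 11% of Ironwood Holdings Ltd.
Chain via Granite Mining NL (R1): 67% × 12% = 8.04% of Ironwood Holdings Ltd.
Chain via Quarry Services GmbH (R1): 58% × 13% = 7.54% of Ironwood Holdings Ltd.
Aggregating (R3): 11% + 8.04% + 7.54% = 26.58%.

26.58%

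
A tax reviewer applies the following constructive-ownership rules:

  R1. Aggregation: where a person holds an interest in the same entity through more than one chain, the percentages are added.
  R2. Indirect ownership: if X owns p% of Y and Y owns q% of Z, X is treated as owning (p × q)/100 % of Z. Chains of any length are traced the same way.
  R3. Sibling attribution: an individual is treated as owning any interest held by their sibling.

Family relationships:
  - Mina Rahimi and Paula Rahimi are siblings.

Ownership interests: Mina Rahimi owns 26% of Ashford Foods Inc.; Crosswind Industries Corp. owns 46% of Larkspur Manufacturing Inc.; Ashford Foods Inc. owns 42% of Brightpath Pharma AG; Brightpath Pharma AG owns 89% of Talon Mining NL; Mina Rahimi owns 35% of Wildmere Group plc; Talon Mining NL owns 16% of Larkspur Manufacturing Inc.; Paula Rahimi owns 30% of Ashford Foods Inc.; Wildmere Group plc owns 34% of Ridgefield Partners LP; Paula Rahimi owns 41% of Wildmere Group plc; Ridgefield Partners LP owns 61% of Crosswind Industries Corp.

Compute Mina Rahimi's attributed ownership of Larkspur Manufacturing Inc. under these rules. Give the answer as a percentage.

By sibling attribution (R3), Mina Rahimi is treated as also owning Paula Rahimi's interest in Ashford Foods Inc, giving 26% + 30% = 56%.
By sibling attribution (R3), Mina Rahimi is treated as also owning Paula Rahimi's interest in Wildmere Group plc, giving 35% + 41% = 76%.
Chain via Ashford Foods Inc. → Brightpath Pharma AG → Talon Mining NL (R2): 56% × 42% × 89% × 16% = 3.349248% of Larkspur Manufacturing Inc.
Chain via Wildmere Group plc → Ridgefield Partners LP → Crosswind Industries Corp. (R2): 76% × 34% × 61% × 46% = 7.250704% of Larkspur Manufacturing Inc.
Aggregating (R1): 3.349248% + 7.250704% = 10.599952%.

10.599952%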